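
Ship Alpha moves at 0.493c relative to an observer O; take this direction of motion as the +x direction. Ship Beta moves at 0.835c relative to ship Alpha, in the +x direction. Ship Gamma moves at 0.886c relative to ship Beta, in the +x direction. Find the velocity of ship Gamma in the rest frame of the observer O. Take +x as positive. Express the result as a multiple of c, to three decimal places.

0.996c

Apply u = (u' + v)/(1 + u'v/c²) successively, working outward toward the observer O.
Start: velocity of ship Alpha relative to the observer O = 0.4930c.
Compose with ship Beta (u' = 0.835 in ship Alpha frame): u_1 = (0.835 + 0.493) / (1 + 0.835·0.493) = 1.3280/1.4117 = 0.9407.
Compose with ship Gamma (u' = 0.886 in ship Beta frame): u_2 = (0.886 + 0.941) / (1 + 0.886·0.941) = 1.8267/1.8335 = 0.9963.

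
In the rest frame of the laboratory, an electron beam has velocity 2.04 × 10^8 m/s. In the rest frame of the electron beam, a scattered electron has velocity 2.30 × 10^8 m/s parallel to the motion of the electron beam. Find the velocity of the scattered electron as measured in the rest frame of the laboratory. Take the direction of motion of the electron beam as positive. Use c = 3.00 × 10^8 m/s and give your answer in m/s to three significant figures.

2.85 × 10^8 m/s

In units of c (dividing by 3.00 × 10^8 m/s): v = 0.680, u' = 0.767.
u = (u' + v)/(1 + u'v/c²):
u = (0.767 + 0.680) / (1 + 0.767·0.680) = 1.4467/1.5213 = 0.9509
Converting back: u = 0.9509 × 3.00 × 10^8 m/s.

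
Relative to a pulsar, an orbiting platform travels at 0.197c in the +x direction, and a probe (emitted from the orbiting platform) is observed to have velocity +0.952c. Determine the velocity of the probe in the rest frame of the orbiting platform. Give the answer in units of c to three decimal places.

Invert the composition law: u' = (u − v)/(1 − uv/c²).
u' = (0.952 − 0.197) / (1 − (0.952)(0.197)) = 0.7550/0.8125 = 0.9293.

+0.929c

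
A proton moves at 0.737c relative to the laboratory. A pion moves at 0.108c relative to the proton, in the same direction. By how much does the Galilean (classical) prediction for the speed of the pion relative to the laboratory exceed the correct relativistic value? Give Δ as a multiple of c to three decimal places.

Galilean: u_cl = 0.108 + 0.737 = 0.8450.
Relativistic: u_rel = (0.108 + 0.737) / (1 + 0.108·0.737) = 0.8450/1.0796 = 0.7827.
Δ = 0.8450 − 0.7827 = 0.0623.

Δ = 0.062c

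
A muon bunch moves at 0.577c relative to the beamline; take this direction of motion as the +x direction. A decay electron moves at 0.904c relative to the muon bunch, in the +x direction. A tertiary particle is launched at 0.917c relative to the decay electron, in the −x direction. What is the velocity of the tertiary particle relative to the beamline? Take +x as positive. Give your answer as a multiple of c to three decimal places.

Apply u = (u' + v)/(1 + u'v/c²) successively, working outward toward the beamline.
Start: velocity of the muon bunch relative to the beamline = 0.5770c.
Compose with the decay electron (u' = 0.904 in the muon bunch frame): u_1 = (0.904 + 0.577) / (1 + 0.904·0.577) = 1.4810/1.5216 = 0.9733.
Compose with the tertiary particle (u' = -0.917 in the decay electron frame): u_2 = (-0.917 + 0.973) / (1 + (-0.917)·0.973) = 0.0563/0.1075 = 0.5240.

+0.524c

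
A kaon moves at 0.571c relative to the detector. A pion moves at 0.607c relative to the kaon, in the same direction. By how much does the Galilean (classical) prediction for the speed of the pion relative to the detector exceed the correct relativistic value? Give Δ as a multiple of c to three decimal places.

Galilean: u_cl = 0.607 + 0.571 = 1.1780.
Relativistic: u_rel = (0.607 + 0.571) / (1 + 0.607·0.571) = 1.1780/1.3466 = 0.8748.
Δ = 1.1780 − 0.8748 = 0.3032.
(The classical prediction exceeds c; the relativistic result does not.)

Δ = 0.303c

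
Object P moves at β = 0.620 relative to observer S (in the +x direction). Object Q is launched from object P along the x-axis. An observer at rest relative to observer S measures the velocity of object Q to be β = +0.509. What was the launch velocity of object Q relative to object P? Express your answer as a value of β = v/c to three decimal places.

Invert the composition law: u' = (u − v)/(1 − uv/c²).
u' = (0.509 − 0.620) / (1 − (0.509)(0.620)) = -0.1110/0.6844 = -0.1622.

β = -0.162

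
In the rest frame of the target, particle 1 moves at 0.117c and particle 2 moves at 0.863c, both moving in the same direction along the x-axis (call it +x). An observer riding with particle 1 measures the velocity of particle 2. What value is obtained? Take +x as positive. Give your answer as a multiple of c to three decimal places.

+0.830c

β_A = 0.117, β_B = 0.863.
Transform to A's frame with the inverse velocity-addition law: u' = (u − v)/(1 − uv/c²), taking u = β_B and v = β_A.
u' = (0.863 − 0.117) / (1 − (0.117)(0.863)) = 0.7460/0.8990 = 0.8298.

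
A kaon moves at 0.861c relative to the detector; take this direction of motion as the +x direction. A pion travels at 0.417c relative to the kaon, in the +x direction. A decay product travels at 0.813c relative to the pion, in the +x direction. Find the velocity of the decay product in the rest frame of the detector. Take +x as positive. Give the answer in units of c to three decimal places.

0.994c

Apply u = (u' + v)/(1 + u'v/c²) successively, working outward toward the detector.
Start: velocity of the kaon relative to the detector = 0.8610c.
Compose with the pion (u' = 0.417 in the kaon frame): u_1 = (0.417 + 0.861) / (1 + 0.417·0.861) = 1.2780/1.3590 = 0.9404.
Compose with the decay product (u' = 0.813 in the pion frame): u_2 = (0.813 + 0.940) / (1 + 0.813·0.940) = 1.7534/1.7645 = 0.9937.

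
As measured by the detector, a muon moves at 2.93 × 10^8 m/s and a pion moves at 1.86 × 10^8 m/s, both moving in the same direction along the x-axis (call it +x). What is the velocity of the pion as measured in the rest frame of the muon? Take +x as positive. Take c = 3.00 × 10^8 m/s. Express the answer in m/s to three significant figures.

β_A = 0.977, β_B = 0.620 (dividing each by c = 3.00 × 10^8 m/s).
Transform to A's frame with the inverse velocity-addition law: u' = (u − v)/(1 − uv/c²), taking u = β_B and v = β_A.
u' = (0.620 − 0.977) / (1 − (0.977)(0.620)) = -0.3567/0.3945 = -0.9042.
u' = -0.9042 × 3.00 × 10^8 m/s.

-2.71 × 10^8 m/s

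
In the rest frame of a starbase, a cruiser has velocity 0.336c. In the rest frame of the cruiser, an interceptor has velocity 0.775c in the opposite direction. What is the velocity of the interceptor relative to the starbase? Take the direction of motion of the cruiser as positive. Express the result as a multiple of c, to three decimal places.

-0.594c

With v = 0.336 and u' = -0.775 (in units of c),
u = (u' + v)/(1 + u'v/c²):
u = (-0.775 + 0.336) / (1 + (-0.775)·0.336) = -0.4390/0.7396 = -0.5936
(Galilean addition would give -0.439c.)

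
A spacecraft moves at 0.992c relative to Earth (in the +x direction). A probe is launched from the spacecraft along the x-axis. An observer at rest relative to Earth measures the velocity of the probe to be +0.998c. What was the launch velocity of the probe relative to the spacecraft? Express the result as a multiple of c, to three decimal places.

+0.601c

Invert the composition law: u' = (u − v)/(1 − uv/c²).
u' = (0.998 − 0.992) / (1 − (0.998)(0.992)) = 0.0060/0.0100 = 0.6010.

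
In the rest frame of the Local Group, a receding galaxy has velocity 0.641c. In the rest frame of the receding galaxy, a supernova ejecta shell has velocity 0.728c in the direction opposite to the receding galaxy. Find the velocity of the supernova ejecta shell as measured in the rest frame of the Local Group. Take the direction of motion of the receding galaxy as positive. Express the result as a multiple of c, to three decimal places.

With v = 0.641 and u' = -0.728 (in units of c),
u = (u' + v)/(1 + u'v/c²):
u = (-0.728 + 0.641) / (1 + (-0.728)·0.641) = -0.0870/0.5334 = -0.1631

-0.163c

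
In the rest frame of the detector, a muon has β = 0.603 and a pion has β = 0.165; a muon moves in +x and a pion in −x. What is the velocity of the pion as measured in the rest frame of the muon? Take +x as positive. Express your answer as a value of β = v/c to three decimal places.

β_A = 0.603, β_B = -0.165.
Transform to A's frame with the inverse velocity-addition law: u' = (u − v)/(1 − uv/c²), taking u = β_B and v = β_A.
u' = (-0.165 − 0.603) / (1 − (0.603)(-0.165)) = -0.7680/1.0995 = -0.6985.

β = -0.699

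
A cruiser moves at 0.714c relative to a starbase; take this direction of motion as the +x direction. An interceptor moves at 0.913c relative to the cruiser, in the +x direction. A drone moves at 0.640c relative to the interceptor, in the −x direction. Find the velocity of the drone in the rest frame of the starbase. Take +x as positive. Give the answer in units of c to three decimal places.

+0.933c

Apply u = (u' + v)/(1 + u'v/c²) successively, working outward toward the starbase.
Start: velocity of the cruiser relative to the starbase = 0.7140c.
Compose with the interceptor (u' = 0.913 in the cruiser frame): u_1 = (0.913 + 0.714) / (1 + 0.913·0.714) = 1.6270/1.6519 = 0.9849.
Compose with the drone (u' = -0.640 in the interceptor frame): u_2 = (-0.640 + 0.985) / (1 + (-0.640)·0.985) = 0.3449/0.3696 = 0.9332.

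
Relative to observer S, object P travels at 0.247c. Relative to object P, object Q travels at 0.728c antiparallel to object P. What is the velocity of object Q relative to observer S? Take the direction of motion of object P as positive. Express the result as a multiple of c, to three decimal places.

-0.586c

With v = 0.247 and u' = -0.728 (in units of c),
u = (u' + v)/(1 + u'v/c²):
u = (-0.728 + 0.247) / (1 + (-0.728)·0.247) = -0.4810/0.8202 = -0.5865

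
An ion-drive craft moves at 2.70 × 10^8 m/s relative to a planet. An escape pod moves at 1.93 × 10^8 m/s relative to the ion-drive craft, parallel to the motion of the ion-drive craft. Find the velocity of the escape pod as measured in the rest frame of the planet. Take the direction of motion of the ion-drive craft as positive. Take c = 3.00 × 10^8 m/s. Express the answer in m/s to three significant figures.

In units of c (dividing by 3.00 × 10^8 m/s): v = 0.900, u' = 0.643.
u = (u' + v)/(1 + u'v/c²):
u = (0.643 + 0.900) / (1 + 0.643·0.900) = 1.5433/1.5790 = 0.9774
(Galilean addition would give +1.543c, exceeding c.)
Converting back: u = 0.9774 × 3.00 × 10^8 m/s.

2.93 × 10^8 m/s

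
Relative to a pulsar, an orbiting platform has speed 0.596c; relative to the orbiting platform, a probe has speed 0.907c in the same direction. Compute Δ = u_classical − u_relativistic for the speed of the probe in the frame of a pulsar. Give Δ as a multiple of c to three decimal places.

Galilean: u_cl = 0.907 + 0.596 = 1.5030.
Relativistic: u_rel = (0.907 + 0.596) / (1 + 0.907·0.596) = 1.5030/1.5406 = 0.9756.
Δ = 1.5030 − 0.9756 = 0.5274.
(The classical prediction exceeds c; the relativistic result does not.)

Δ = 0.527c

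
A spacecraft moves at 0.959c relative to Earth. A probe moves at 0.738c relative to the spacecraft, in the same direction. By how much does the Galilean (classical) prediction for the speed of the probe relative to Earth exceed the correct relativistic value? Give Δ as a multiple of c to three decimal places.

Galilean: u_cl = 0.738 + 0.959 = 1.6970.
Relativistic: u_rel = (0.738 + 0.959) / (1 + 0.738·0.959) = 1.6970/1.7077 = 0.9937.
Δ = 1.6970 − 0.9937 = 0.7033.
(The classical prediction exceeds c; the relativistic result does not.)

Δ = 0.703c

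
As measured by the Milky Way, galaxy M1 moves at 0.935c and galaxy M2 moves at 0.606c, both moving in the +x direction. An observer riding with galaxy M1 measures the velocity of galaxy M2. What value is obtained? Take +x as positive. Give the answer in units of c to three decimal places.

β_A = 0.935, β_B = 0.606.
Transform to A's frame with the inverse velocity-addition law: u' = (u − v)/(1 − uv/c²), taking u = β_B and v = β_A.
u' = (0.606 − 0.935) / (1 − (0.935)(0.606)) = -0.3290/0.4334 = -0.7591.

-0.759c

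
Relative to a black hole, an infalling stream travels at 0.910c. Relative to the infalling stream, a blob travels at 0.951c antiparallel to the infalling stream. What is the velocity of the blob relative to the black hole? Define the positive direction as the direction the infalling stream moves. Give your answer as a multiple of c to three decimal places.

With v = 0.910 and u' = -0.951 (in units of c),
u = (u' + v)/(1 + u'v/c²):
u = (-0.951 + 0.910) / (1 + (-0.951)·0.910) = -0.0410/0.1346 = -0.3046
(Galilean addition would give -0.041c.)

-0.305c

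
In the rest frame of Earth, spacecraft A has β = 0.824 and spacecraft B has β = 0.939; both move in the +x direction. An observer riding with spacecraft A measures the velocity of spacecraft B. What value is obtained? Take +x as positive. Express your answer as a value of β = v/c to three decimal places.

β = +0.508

β_A = 0.824, β_B = 0.939.
Transform to A's frame with the inverse velocity-addition law: u' = (u − v)/(1 − uv/c²), taking u = β_B and v = β_A.
u' = (0.939 − 0.824) / (1 − (0.824)(0.939)) = 0.1150/0.2263 = 0.5083.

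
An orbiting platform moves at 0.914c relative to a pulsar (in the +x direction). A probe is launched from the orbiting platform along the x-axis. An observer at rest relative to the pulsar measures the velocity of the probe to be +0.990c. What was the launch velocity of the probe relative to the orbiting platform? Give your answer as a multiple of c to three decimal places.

Invert the composition law: u' = (u − v)/(1 − uv/c²).
u' = (0.990 − 0.914) / (1 − (0.990)(0.914)) = 0.0760/0.0951 = 0.7988.

+0.799c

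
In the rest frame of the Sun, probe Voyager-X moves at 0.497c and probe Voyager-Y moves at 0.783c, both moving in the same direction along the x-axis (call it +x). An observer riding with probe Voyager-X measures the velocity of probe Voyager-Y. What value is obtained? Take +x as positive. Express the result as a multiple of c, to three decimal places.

+0.468c

β_A = 0.497, β_B = 0.783.
Transform to A's frame with the inverse velocity-addition law: u' = (u − v)/(1 − uv/c²), taking u = β_B and v = β_A.
u' = (0.783 − 0.497) / (1 − (0.497)(0.783)) = 0.2860/0.6108 = 0.4682.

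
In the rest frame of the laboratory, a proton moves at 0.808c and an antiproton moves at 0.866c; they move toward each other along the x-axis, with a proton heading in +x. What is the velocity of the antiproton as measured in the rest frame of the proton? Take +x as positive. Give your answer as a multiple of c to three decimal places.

-0.985c

β_A = 0.808, β_B = -0.866.
Transform to A's frame with the inverse velocity-addition law: u' = (u − v)/(1 − uv/c²), taking u = β_B and v = β_A.
u' = (-0.866 − 0.808) / (1 − (0.808)(-0.866)) = -1.6740/1.6997 = -0.9849.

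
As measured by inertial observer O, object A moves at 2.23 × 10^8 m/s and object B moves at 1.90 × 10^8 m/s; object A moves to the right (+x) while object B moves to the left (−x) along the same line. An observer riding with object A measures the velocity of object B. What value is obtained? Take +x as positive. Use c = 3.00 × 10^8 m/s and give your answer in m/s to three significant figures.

-2.81 × 10^8 m/s

β_A = 0.743, β_B = -0.633 (dividing each by c = 3.00 × 10^8 m/s).
Transform to A's frame with the inverse velocity-addition law: u' = (u − v)/(1 − uv/c²), taking u = β_B and v = β_A.
u' = (-0.633 − 0.743) / (1 − (0.743)(-0.633)) = -1.3767/1.4708 = -0.9360.
u' = -0.9360 × 3.00 × 10^8 m/s.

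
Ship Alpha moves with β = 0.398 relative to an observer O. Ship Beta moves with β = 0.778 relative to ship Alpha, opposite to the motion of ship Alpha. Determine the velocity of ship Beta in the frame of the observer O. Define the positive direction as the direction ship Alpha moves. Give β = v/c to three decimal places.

β = -0.550

With v = 0.398 and u' = -0.778 (in units of c),
u = (u' + v)/(1 + u'v/c²):
u = (-0.778 + 0.398) / (1 + (-0.778)·0.398) = -0.3800/0.6904 = -0.5504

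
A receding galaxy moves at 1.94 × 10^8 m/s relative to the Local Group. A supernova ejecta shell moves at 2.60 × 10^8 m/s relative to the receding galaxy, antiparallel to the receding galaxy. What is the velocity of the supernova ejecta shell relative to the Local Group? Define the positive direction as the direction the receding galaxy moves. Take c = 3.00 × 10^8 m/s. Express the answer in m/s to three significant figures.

-1.50 × 10^8 m/s

In units of c (dividing by 3.00 × 10^8 m/s): v = 0.647, u' = -0.867.
u = (u' + v)/(1 + u'v/c²):
u = (-0.867 + 0.647) / (1 + (-0.867)·0.647) = -0.2200/0.4396 = -0.5005
(Galilean addition would give -0.220c.)
Converting back: u = -0.5005 × 3.00 × 10^8 m/s.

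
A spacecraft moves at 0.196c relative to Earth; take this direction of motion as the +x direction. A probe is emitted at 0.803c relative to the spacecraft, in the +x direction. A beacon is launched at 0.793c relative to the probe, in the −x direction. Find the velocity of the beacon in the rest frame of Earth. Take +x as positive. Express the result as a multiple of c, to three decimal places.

Apply u = (u' + v)/(1 + u'v/c²) successively, working outward toward Earth.
Start: velocity of the spacecraft relative to Earth = 0.1960c.
Compose with the probe (u' = 0.803 in the spacecraft frame): u_1 = (0.803 + 0.196) / (1 + 0.803·0.196) = 0.9990/1.1574 = 0.8632.
Compose with the beacon (u' = -0.793 in the probe frame): u_2 = (-0.793 + 0.863) / (1 + (-0.793)·0.863) = 0.0702/0.3155 = 0.2223.

+0.222c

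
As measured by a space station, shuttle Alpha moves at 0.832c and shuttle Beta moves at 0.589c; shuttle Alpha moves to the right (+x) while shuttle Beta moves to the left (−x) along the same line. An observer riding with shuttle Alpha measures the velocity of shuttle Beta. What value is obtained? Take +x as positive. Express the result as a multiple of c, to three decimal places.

β_A = 0.832, β_B = -0.589.
Transform to A's frame with the inverse velocity-addition law: u' = (u − v)/(1 − uv/c²), taking u = β_B and v = β_A.
u' = (-0.589 − 0.832) / (1 − (0.832)(-0.589)) = -1.4210/1.4900 = -0.9537.

-0.954c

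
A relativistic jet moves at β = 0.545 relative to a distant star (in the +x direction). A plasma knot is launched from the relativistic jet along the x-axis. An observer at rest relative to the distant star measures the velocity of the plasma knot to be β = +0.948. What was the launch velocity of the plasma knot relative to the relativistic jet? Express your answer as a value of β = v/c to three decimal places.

Invert the composition law: u' = (u − v)/(1 − uv/c²).
u' = (0.948 − 0.545) / (1 − (0.948)(0.545)) = 0.4030/0.4833 = 0.8338.

β = +0.834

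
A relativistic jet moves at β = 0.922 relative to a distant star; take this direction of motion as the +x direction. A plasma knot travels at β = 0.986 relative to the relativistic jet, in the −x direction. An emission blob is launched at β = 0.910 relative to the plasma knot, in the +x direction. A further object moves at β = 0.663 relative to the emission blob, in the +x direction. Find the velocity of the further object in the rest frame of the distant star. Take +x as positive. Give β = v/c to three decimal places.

β = +0.896

Apply u = (u' + v)/(1 + u'v/c²) successively, working outward toward the distant star.
Start: velocity of the relativistic jet relative to the distant star = 0.9220c.
Compose with the plasma knot (u' = -0.986 in the relativistic jet frame): u_1 = (-0.986 + 0.922) / (1 + (-0.986)·0.922) = -0.0640/0.0909 = -0.7040.
Compose with the emission blob (u' = 0.910 in the plasma knot frame): u_2 = (0.910 + (-0.704)) / (1 + 0.910·(-0.704)) = 0.2060/0.3594 = 0.5732.
Compose with the further object (u' = 0.663 in the emission blob frame): u_3 = (0.663 + 0.573) / (1 + 0.663·0.573) = 1.2362/1.3801 = 0.8958.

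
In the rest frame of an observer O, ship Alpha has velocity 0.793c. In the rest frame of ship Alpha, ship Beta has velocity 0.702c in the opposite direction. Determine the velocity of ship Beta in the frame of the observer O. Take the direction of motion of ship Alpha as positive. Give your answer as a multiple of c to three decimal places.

+0.205c

With v = 0.793 and u' = -0.702 (in units of c),
u = (u' + v)/(1 + u'v/c²):
u = (-0.702 + 0.793) / (1 + (-0.702)·0.793) = 0.0910/0.4433 = 0.2053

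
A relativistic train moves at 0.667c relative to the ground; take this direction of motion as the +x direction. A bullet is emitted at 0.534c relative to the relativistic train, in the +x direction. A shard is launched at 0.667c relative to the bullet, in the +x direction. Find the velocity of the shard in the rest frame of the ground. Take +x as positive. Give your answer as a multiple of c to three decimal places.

0.976c

Apply u = (u' + v)/(1 + u'v/c²) successively, working outward toward the ground.
Start: velocity of the relativistic train relative to the ground = 0.6670c.
Compose with the bullet (u' = 0.534 in the relativistic train frame): u_1 = (0.534 + 0.667) / (1 + 0.534·0.667) = 1.2010/1.3562 = 0.8856.
Compose with the shard (u' = 0.667 in the bullet frame): u_2 = (0.667 + 0.886) / (1 + 0.667·0.886) = 1.5526/1.5907 = 0.9760.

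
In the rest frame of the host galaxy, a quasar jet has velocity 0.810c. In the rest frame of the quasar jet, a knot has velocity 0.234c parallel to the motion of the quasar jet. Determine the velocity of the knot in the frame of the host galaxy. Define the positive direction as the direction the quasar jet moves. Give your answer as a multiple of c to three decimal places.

With v = 0.810 and u' = 0.234 (in units of c),
u = (u' + v)/(1 + u'v/c²):
u = (0.234 + 0.810) / (1 + 0.234·0.810) = 1.0440/1.1895 = 0.8777
(Galilean addition would give +1.044c, exceeding c.)

0.878c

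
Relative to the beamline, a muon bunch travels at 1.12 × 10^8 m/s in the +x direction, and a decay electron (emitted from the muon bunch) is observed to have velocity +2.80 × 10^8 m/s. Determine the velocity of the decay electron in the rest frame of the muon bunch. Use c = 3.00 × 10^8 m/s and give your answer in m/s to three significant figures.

+2.58 × 10^8 m/s

v = 0.373c, u = 0.933c.
Invert the composition law: u' = (u − v)/(1 − uv/c²).
u' = (0.933 − 0.373) / (1 − (0.933)(0.373)) = 0.5600/0.6516 = 0.8595.
u' = 0.8595 × 3.00 × 10^8 m/s.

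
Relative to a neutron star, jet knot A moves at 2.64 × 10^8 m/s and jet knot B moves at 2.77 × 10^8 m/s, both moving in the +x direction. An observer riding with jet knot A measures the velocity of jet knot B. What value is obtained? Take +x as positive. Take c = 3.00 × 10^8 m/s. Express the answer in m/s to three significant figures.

+6.93 × 10^7 m/s

β_A = 0.880, β_B = 0.923 (dividing each by c = 3.00 × 10^8 m/s).
Transform to A's frame with the inverse velocity-addition law: u' = (u − v)/(1 − uv/c²), taking u = β_B and v = β_A.
u' = (0.923 − 0.880) / (1 − (0.880)(0.923)) = 0.0433/0.1875 = 0.2312.
u' = 0.2312 × 3.00 × 10^8 m/s.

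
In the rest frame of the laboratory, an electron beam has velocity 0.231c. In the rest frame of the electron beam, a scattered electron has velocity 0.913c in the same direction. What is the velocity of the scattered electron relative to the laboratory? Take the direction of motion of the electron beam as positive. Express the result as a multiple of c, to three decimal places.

With v = 0.231 and u' = 0.913 (in units of c),
u = (u' + v)/(1 + u'v/c²):
u = (0.913 + 0.231) / (1 + 0.913·0.231) = 1.1440/1.2109 = 0.9447
(Galilean addition would give +1.144c, exceeding c.)

0.945c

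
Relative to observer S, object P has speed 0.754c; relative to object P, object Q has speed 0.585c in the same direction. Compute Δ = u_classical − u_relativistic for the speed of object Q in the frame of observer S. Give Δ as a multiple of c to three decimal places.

Galilean: u_cl = 0.585 + 0.754 = 1.3390.
Relativistic: u_rel = (0.585 + 0.754) / (1 + 0.585·0.754) = 1.3390/1.4411 = 0.9292.
Δ = 1.3390 − 0.9292 = 0.4098.
(The classical prediction exceeds c; the relativistic result does not.)

Δ = 0.410c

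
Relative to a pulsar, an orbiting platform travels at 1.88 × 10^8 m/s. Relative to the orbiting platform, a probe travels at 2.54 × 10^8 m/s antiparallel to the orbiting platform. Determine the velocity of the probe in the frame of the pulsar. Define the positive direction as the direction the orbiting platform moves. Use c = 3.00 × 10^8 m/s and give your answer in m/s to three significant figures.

-1.41 × 10^8 m/s

In units of c (dividing by 3.00 × 10^8 m/s): v = 0.627, u' = -0.847.
u = (u' + v)/(1 + u'v/c²):
u = (-0.847 + 0.627) / (1 + (-0.847)·0.627) = -0.2200/0.4694 = -0.4687
(Galilean addition would give -0.220c.)
Converting back: u = -0.4687 × 3.00 × 10^8 m/s.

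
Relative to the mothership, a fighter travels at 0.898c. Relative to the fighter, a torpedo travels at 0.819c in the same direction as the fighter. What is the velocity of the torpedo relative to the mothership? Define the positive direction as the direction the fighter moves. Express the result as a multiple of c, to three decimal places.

With v = 0.898 and u' = 0.819 (in units of c),
u = (u' + v)/(1 + u'v/c²):
u = (0.819 + 0.898) / (1 + 0.819·0.898) = 1.7170/1.7355 = 0.9894

0.989c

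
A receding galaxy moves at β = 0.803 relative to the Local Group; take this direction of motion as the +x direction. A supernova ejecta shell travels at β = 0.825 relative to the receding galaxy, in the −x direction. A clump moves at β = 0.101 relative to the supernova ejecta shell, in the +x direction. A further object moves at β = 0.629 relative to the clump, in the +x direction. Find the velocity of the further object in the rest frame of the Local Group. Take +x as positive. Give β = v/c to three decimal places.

Apply u = (u' + v)/(1 + u'v/c²) successively, working outward toward the Local Group.
Start: velocity of the receding galaxy relative to the Local Group = 0.8030c.
Compose with the supernova ejecta shell (u' = -0.825 in the receding galaxy frame): u_1 = (-0.825 + 0.803) / (1 + (-0.825)·0.803) = -0.0220/0.3375 = -0.0652.
Compose with the clump (u' = 0.101 in the supernova ejecta shell frame): u_2 = (0.101 + (-0.065)) / (1 + 0.101·(-0.065)) = 0.0358/0.9934 = 0.0361.
Compose with the further object (u' = 0.629 in the clump frame): u_3 = (0.629 + 0.036) / (1 + 0.629·0.036) = 0.6651/1.0227 = 0.6503.

β = +0.650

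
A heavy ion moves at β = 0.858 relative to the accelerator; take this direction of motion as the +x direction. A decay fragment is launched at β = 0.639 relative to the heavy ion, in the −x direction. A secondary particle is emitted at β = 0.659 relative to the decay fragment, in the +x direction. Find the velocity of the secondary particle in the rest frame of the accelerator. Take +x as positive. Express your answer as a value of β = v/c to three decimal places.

β = +0.867

Apply u = (u' + v)/(1 + u'v/c²) successively, working outward toward the accelerator.
Start: velocity of the heavy ion relative to the accelerator = 0.8580c.
Compose with the decay fragment (u' = -0.639 in the heavy ion frame): u_1 = (-0.639 + 0.858) / (1 + (-0.639)·0.858) = 0.2190/0.4517 = 0.4848.
Compose with the secondary particle (u' = 0.659 in the decay fragment frame): u_2 = (0.659 + 0.485) / (1 + 0.659·0.485) = 1.1438/1.3195 = 0.8669.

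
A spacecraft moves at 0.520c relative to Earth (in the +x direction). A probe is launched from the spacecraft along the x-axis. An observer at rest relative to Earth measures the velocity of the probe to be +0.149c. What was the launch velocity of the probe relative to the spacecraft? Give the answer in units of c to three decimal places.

Invert the composition law: u' = (u − v)/(1 − uv/c²).
u' = (0.149 − 0.520) / (1 − (0.149)(0.520)) = -0.3710/0.9225 = -0.4022.

-0.402c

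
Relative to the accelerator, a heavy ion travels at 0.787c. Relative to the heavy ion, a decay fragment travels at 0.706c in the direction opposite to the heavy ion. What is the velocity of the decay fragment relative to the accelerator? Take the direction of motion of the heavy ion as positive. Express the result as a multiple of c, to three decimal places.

With v = 0.787 and u' = -0.706 (in units of c),
u = (u' + v)/(1 + u'v/c²):
u = (-0.706 + 0.787) / (1 + (-0.706)·0.787) = 0.0810/0.4444 = 0.1823
(Galilean addition would give +0.081c.)

+0.182c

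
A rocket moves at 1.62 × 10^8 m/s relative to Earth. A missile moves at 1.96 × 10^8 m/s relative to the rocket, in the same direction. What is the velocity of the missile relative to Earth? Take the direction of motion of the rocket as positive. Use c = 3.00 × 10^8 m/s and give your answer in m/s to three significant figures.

2.65 × 10^8 m/s

In units of c (dividing by 3.00 × 10^8 m/s): v = 0.540, u' = 0.653.
u = (u' + v)/(1 + u'v/c²):
u = (0.653 + 0.540) / (1 + 0.653·0.540) = 1.1933/1.3528 = 0.8821
(Galilean addition would give +1.193c, exceeding c.)
Converting back: u = 0.8821 × 3.00 × 10^8 m/s.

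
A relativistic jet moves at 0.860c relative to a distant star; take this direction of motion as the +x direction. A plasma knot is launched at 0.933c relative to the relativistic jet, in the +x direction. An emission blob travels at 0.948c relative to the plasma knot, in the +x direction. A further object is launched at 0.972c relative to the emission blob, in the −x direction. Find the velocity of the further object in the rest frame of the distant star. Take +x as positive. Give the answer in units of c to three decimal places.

Apply u = (u' + v)/(1 + u'v/c²) successively, working outward toward the distant star.
Start: velocity of the relativistic jet relative to the distant star = 0.8600c.
Compose with the plasma knot (u' = 0.933 in the relativistic jet frame): u_1 = (0.933 + 0.860) / (1 + 0.933·0.860) = 1.7930/1.8024 = 0.9948.
Compose with the emission blob (u' = 0.948 in the plasma knot frame): u_2 = (0.948 + 0.995) / (1 + 0.948·0.995) = 1.9428/1.9431 = 0.9999.
Compose with the further object (u' = -0.972 in the emission blob frame): u_3 = (-0.972 + 1.000) / (1 + (-0.972)·1.000) = 0.0279/0.0281 = 0.9902.

+0.990c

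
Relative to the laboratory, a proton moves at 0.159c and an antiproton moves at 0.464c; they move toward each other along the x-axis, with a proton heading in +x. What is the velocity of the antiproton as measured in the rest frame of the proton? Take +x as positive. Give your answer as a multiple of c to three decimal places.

-0.580c

β_A = 0.159, β_B = -0.464.
Transform to A's frame with the inverse velocity-addition law: u' = (u − v)/(1 − uv/c²), taking u = β_B and v = β_A.
u' = (-0.464 − 0.159) / (1 − (0.159)(-0.464)) = -0.6230/1.0738 = -0.5802.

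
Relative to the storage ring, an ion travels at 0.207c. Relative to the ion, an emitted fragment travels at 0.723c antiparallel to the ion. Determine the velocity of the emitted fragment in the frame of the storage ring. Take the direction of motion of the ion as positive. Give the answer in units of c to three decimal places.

With v = 0.207 and u' = -0.723 (in units of c),
u = (u' + v)/(1 + u'v/c²):
u = (-0.723 + 0.207) / (1 + (-0.723)·0.207) = -0.5160/0.8503 = -0.6068

-0.607c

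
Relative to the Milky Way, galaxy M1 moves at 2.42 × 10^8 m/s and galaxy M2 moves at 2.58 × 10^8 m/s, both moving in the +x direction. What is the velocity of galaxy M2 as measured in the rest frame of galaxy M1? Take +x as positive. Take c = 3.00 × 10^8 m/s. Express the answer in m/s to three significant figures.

β_A = 0.807, β_B = 0.860 (dividing each by c = 3.00 × 10^8 m/s).
Transform to A's frame with the inverse velocity-addition law: u' = (u − v)/(1 − uv/c²), taking u = β_B and v = β_A.
u' = (0.860 − 0.807) / (1 − (0.807)(0.860)) = 0.0533/0.3063 = 0.1741.
u' = 0.1741 × 3.00 × 10^8 m/s.

+5.22 × 10^7 m/s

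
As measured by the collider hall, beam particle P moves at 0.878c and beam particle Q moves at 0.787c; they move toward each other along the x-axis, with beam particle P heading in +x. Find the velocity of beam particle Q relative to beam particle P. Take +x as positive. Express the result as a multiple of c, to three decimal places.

-0.985c

β_A = 0.878, β_B = -0.787.
Transform to A's frame with the inverse velocity-addition law: u' = (u − v)/(1 − uv/c²), taking u = β_B and v = β_A.
u' = (-0.787 − 0.878) / (1 − (0.878)(-0.787)) = -1.6650/1.6910 = -0.9846.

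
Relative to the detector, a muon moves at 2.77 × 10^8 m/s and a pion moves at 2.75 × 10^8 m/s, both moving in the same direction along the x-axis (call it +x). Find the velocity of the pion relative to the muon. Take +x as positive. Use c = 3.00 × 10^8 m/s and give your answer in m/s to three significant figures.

β_A = 0.923, β_B = 0.917 (dividing each by c = 3.00 × 10^8 m/s).
Transform to A's frame with the inverse velocity-addition law: u' = (u − v)/(1 − uv/c²), taking u = β_B and v = β_A.
u' = (0.917 − 0.923) / (1 − (0.923)(0.917)) = -0.0067/0.1536 = -0.0434.
u' = -0.0434 × 3.00 × 10^8 m/s.

-1.30 × 10^7 m/s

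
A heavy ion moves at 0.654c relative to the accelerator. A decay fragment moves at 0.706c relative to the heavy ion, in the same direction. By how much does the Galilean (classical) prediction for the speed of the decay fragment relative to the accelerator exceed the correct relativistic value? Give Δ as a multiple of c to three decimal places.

Δ = 0.430c

Galilean: u_cl = 0.706 + 0.654 = 1.3600.
Relativistic: u_rel = (0.706 + 0.654) / (1 + 0.706·0.654) = 1.3600/1.4617 = 0.9304.
Δ = 1.3600 − 0.9304 = 0.4296.
(The classical prediction exceeds c; the relativistic result does not.)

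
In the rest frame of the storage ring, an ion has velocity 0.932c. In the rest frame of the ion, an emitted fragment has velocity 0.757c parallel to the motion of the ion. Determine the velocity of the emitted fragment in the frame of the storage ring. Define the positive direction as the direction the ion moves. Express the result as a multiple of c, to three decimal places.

0.990c

With v = 0.932 and u' = 0.757 (in units of c),
u = (u' + v)/(1 + u'v/c²):
u = (0.757 + 0.932) / (1 + 0.757·0.932) = 1.6890/1.7055 = 0.9903
(Galilean addition would give +1.689c, exceeding c.)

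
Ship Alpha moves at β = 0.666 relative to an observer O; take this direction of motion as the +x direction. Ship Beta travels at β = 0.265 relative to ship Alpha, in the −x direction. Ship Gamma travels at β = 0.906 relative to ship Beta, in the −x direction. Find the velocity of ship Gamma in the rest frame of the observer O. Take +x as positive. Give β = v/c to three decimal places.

Apply u = (u' + v)/(1 + u'v/c²) successively, working outward toward the observer O.
Start: velocity of ship Alpha relative to the observer O = 0.6660c.
Compose with ship Beta (u' = -0.265 in ship Alpha frame): u_1 = (-0.265 + 0.666) / (1 + (-0.265)·0.666) = 0.4010/0.8235 = 0.4869.
Compose with ship Gamma (u' = -0.906 in ship Beta frame): u_2 = (-0.906 + 0.487) / (1 + (-0.906)·0.487) = -0.4191/0.5588 = -0.7499.

β = -0.750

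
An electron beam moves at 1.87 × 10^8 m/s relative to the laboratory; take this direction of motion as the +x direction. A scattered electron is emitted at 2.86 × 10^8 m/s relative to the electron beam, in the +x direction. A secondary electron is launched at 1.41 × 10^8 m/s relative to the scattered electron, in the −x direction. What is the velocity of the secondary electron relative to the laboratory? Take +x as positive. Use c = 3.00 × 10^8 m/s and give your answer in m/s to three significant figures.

Apply u = (u' + v)/(1 + u'v/c²) successively, working outward toward the laboratory.
(Dividing each given speed by c = 3.00 × 10^8 m/s to work in units of c.)
Start: velocity of the electron beam relative to the laboratory = 0.6233c.
Compose with the scattered electron (u' = 0.953 in the electron beam frame): u_1 = (0.953 + 0.623) / (1 + 0.953·0.623) = 1.5767/1.5942 = 0.9890.
Compose with the secondary electron (u' = -0.470 in the scattered electron frame): u_2 = (-0.470 + 0.989) / (1 + (-0.470)·0.989) = 0.5190/0.5352 = 0.9697.
So u = 0.9697 × 3.00 × 10^8 m/s.

+2.91 × 10^8 m/s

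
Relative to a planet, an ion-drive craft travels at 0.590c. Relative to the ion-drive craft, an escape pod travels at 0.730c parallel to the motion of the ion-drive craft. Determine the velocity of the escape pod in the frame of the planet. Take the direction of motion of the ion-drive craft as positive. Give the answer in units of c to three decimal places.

0.923c

With v = 0.590 and u' = 0.730 (in units of c),
u = (u' + v)/(1 + u'v/c²):
u = (0.730 + 0.590) / (1 + 0.730·0.590) = 1.3200/1.4307 = 0.9226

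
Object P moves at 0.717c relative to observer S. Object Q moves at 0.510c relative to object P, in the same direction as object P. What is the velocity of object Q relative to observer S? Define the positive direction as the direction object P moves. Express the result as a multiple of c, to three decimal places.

With v = 0.717 and u' = 0.510 (in units of c),
u = (u' + v)/(1 + u'v/c²):
u = (0.510 + 0.717) / (1 + 0.510·0.717) = 1.2270/1.3657 = 0.8985

0.898c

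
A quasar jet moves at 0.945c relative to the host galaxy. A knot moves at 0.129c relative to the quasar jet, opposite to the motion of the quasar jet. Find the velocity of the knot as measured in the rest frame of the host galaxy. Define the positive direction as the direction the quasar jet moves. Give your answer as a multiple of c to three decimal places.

+0.929c

With v = 0.945 and u' = -0.129 (in units of c),
u = (u' + v)/(1 + u'v/c²):
u = (-0.129 + 0.945) / (1 + (-0.129)·0.945) = 0.8160/0.8781 = 0.9293
(Galilean addition would give +0.816c.)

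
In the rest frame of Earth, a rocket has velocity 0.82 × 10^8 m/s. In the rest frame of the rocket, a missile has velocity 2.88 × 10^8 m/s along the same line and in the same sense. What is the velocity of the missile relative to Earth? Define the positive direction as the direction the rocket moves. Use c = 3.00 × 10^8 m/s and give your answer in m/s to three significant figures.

In units of c (dividing by 3.00 × 10^8 m/s): v = 0.273, u' = 0.960.
u = (u' + v)/(1 + u'v/c²):
u = (0.960 + 0.273) / (1 + 0.960·0.273) = 1.2333/1.2624 = 0.9770
Converting back: u = 0.9770 × 3.00 × 10^8 m/s.

2.93 × 10^8 m/s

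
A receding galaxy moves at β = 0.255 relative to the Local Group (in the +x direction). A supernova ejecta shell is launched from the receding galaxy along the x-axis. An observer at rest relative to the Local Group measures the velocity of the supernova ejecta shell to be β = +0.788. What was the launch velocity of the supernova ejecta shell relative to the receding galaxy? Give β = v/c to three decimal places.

Invert the composition law: u' = (u − v)/(1 − uv/c²).
u' = (0.788 − 0.255) / (1 − (0.788)(0.255)) = 0.5330/0.7991 = 0.6670.

β = +0.667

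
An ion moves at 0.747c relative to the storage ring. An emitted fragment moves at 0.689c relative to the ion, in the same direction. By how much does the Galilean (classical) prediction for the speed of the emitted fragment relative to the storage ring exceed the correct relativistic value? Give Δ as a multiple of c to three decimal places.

Galilean: u_cl = 0.689 + 0.747 = 1.4360.
Relativistic: u_rel = (0.689 + 0.747) / (1 + 0.689·0.747) = 1.4360/1.5147 = 0.9481.
Δ = 1.4360 − 0.9481 = 0.4879.
(The classical prediction exceeds c; the relativistic result does not.)

Δ = 0.488c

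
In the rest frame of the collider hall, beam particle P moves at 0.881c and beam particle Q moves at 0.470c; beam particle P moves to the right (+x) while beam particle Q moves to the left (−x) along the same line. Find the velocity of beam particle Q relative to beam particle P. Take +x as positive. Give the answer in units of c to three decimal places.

-0.955c

β_A = 0.881, β_B = -0.470.
Transform to A's frame with the inverse velocity-addition law: u' = (u − v)/(1 − uv/c²), taking u = β_B and v = β_A.
u' = (-0.470 − 0.881) / (1 − (0.881)(-0.470)) = -1.3510/1.4141 = -0.9554.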